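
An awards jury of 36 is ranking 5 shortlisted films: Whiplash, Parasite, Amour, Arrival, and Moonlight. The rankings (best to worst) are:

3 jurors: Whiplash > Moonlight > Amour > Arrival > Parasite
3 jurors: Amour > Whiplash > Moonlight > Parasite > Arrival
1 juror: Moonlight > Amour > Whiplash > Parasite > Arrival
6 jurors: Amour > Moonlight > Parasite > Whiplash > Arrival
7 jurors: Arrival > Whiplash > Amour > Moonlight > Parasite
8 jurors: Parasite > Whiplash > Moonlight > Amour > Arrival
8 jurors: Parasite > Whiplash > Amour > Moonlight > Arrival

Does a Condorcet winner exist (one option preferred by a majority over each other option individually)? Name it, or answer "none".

none

Checking pairwise contests:
Parasite beats Whiplash 22–14.
Amour beats Parasite 20–16.
Whiplash beats Amour 26–10.
Whiplash beats Arrival 29–7.
Whiplash beats Moonlight 29–7.
Every option loses at least one head-to-head, so there is no Condorcet winner.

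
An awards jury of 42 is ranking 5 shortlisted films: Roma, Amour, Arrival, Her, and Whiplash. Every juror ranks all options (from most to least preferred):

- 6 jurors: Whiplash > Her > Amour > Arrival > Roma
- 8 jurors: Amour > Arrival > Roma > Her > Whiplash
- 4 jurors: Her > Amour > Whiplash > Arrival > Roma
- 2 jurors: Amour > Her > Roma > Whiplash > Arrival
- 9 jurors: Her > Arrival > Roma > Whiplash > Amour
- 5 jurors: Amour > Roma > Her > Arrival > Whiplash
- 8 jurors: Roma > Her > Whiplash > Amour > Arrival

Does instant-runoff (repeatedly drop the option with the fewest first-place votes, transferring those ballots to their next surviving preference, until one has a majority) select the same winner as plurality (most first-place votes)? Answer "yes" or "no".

Instant-runoff — R1 Roma 8, Amour 15, Arrival 0, Her 13, Whiplash 6 (Arrival out); R2 Roma 8, Amour 15, Her 13, Whiplash 6 (Whiplash out); R3 Roma 8, Amour 15, Her 19 (Roma out); R4 Amour 15, Her 27 (Her winner). Winner: Her.
Plurality — first-place votes: Roma 8, Amour 15, Arrival 0, Her 13, Whiplash 6. Winner: Amour.
The two methods disagree.

no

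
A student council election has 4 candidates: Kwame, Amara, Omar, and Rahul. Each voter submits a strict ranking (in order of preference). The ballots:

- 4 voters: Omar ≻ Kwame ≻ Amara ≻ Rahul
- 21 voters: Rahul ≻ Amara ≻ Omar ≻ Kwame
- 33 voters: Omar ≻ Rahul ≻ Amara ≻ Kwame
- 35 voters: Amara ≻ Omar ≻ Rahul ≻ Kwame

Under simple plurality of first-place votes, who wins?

First-place votes: Kwame 0, Amara 35, Omar 37, Rahul 21.
Omar has the most first-place votes.

Omar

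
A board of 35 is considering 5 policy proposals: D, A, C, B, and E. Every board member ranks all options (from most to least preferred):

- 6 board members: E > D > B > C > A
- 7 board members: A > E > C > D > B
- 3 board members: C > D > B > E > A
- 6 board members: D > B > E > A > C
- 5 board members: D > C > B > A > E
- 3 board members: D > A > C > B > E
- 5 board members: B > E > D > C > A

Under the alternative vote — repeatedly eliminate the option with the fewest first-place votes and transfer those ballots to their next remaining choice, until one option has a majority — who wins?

E

Round 1: D 14, A 7, C 3, B 5, E 6. Eliminate C.
Round 2: D 17, A 7, B 5, E 6. Eliminate B.
Round 3: D 17, A 7, E 11. Eliminate A.
Round 4: D 17, E 18. E has a majority.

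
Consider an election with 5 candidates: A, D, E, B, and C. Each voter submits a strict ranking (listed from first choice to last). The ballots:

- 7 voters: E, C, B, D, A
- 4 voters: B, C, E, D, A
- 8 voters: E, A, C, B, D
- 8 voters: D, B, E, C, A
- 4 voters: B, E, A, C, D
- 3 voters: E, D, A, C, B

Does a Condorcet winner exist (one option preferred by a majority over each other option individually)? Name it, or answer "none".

E vs A: 34–0 for E.
E vs D: 26–8 for E.
E vs B: 18–16 for E.
E vs C: 30–4 for E.
E beats every other option head-to-head.

E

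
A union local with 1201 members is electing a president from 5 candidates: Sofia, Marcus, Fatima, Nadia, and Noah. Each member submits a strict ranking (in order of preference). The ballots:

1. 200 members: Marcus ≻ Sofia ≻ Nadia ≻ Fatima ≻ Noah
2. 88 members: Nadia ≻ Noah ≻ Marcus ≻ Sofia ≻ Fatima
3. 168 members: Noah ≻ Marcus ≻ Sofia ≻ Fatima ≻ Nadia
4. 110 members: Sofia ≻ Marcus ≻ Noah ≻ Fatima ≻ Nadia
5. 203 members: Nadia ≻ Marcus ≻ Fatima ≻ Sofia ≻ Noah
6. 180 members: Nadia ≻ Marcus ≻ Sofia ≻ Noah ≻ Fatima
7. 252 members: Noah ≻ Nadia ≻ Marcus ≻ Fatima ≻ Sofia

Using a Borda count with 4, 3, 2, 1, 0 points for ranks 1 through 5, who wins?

Sofia: 200·3 + 88·1 + 168·2 + 110·4 + 203·1 + 180·2 + 252·0 = 2027
Marcus: 200·4 + 88·2 + 168·3 + 110·3 + 203·3 + 180·3 + 252·2 = 3463
Fatima: 200·1 + 88·0 + 168·1 + 110·1 + 203·2 + 180·0 + 252·1 = 1136
Nadia: 200·2 + 88·4 + 168·0 + 110·0 + 203·4 + 180·4 + 252·3 = 3040
Noah: 200·0 + 88·3 + 168·4 + 110·2 + 203·0 + 180·1 + 252·4 = 2344
Marcus has the highest Borda score (3463).

Marcus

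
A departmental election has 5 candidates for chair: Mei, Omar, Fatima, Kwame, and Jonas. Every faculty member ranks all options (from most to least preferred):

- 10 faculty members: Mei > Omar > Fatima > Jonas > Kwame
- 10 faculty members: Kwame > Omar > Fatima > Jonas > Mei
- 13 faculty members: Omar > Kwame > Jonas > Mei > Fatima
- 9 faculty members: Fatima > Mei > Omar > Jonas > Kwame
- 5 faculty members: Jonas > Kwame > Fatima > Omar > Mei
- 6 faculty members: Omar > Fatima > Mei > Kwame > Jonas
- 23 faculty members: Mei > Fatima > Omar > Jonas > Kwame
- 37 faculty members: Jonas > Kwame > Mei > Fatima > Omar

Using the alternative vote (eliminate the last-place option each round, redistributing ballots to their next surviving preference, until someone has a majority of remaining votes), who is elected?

Round 1: Mei 33, Omar 19, Fatima 9, Kwame 10, Jonas 42. Eliminate Fatima.
Round 2: Mei 42, Omar 19, Kwame 10, Jonas 42. Eliminate Kwame.
Round 3: Mei 42, Omar 29, Jonas 42. Eliminate Omar.
Round 4: Mei 48, Jonas 65. Jonas has a majority.

Jonas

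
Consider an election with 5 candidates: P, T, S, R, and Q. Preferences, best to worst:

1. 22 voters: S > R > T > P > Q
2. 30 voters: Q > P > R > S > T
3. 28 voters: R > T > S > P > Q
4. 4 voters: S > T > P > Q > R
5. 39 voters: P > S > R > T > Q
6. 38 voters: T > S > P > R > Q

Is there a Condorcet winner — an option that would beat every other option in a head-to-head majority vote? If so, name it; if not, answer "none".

S vs P: 92–69 for S.
S vs T: 95–66 for S.
S vs R: 103–58 for S.
S vs Q: 131–30 for S.
S beats every other option head-to-head.

S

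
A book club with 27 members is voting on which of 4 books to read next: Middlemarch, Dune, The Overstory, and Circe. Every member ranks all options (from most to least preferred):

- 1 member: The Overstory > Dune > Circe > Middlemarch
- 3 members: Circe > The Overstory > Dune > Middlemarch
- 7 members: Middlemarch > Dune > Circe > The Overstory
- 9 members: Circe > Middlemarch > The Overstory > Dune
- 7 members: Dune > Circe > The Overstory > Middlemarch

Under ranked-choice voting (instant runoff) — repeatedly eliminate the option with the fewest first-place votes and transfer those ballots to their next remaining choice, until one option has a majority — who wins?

Round 1: Middlemarch 7, Dune 7, The Overstory 1, Circe 12. Eliminate The Overstory.
Round 2: Middlemarch 7, Dune 8, Circe 12. Eliminate Middlemarch.
Round 3: Dune 15, Circe 12. Dune has a majority.

Dune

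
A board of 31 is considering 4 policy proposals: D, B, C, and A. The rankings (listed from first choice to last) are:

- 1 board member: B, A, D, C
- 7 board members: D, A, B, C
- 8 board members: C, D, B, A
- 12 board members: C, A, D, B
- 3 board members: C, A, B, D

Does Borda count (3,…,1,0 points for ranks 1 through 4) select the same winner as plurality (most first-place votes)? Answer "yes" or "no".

yes

Borda — scores: D 50, B 21, C 69, A 46. Winner: C.
Plurality — first-place votes: D 7, B 1, C 23, A 0. Winner: C.
The two methods agree.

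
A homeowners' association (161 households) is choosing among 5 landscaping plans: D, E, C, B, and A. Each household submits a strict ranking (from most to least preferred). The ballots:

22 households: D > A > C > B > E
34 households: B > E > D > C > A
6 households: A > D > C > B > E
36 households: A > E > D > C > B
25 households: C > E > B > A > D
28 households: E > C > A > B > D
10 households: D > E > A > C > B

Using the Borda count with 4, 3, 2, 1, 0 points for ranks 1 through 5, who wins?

E

D: 22·4 + 34·2 + 6·3 + 36·2 + 25·0 + 28·0 + 10·4 = 286
E: 22·0 + 34·3 + 6·0 + 36·3 + 25·3 + 28·4 + 10·3 = 427
C: 22·2 + 34·1 + 6·2 + 36·1 + 25·4 + 28·3 + 10·1 = 320
B: 22·1 + 34·4 + 6·1 + 36·0 + 25·2 + 28·1 + 10·0 = 242
A: 22·3 + 34·0 + 6·4 + 36·4 + 25·1 + 28·2 + 10·2 = 335
E has the highest Borda score (427).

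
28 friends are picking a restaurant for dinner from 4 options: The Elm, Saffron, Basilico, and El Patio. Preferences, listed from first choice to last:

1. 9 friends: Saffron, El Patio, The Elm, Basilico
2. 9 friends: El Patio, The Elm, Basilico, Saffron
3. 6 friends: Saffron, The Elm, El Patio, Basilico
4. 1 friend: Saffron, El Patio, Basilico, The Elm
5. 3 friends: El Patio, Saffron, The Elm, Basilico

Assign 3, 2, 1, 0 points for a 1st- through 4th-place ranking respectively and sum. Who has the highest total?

The Elm: 9·1 + 9·2 + 6·2 + 1·0 + 3·1 = 42
Saffron: 9·3 + 9·0 + 6·3 + 1·3 + 3·2 = 54
Basilico: 9·0 + 9·1 + 6·0 + 1·1 + 3·0 = 10
El Patio: 9·2 + 9·3 + 6·1 + 1·2 + 3·3 = 62
El Patio has the highest Borda score (62).

El Patio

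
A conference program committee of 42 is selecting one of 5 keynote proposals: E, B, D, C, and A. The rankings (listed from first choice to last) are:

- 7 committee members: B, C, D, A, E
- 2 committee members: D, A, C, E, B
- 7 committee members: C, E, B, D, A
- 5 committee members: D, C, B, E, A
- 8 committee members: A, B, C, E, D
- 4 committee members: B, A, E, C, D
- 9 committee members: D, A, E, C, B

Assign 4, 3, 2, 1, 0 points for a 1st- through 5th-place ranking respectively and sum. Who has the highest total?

C

E: 7·0 + 2·1 + 7·3 + 5·1 + 8·1 + 4·2 + 9·2 = 62
B: 7·4 + 2·0 + 7·2 + 5·2 + 8·3 + 4·4 + 9·0 = 92
D: 7·2 + 2·4 + 7·1 + 5·4 + 8·0 + 4·0 + 9·4 = 85
C: 7·3 + 2·2 + 7·4 + 5·3 + 8·2 + 4·1 + 9·1 = 97
A: 7·1 + 2·3 + 7·0 + 5·0 + 8·4 + 4·3 + 9·3 = 84
C has the highest Borda score (97).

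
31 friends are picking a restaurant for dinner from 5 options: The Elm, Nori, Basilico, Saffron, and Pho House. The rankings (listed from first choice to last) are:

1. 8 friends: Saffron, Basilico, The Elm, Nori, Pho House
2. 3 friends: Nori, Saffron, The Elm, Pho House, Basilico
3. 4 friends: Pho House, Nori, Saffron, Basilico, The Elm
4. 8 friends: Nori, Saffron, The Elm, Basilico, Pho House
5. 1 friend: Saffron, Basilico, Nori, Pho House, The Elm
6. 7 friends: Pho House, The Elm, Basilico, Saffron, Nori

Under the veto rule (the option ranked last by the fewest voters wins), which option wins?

Saffron

Last-place votes: The Elm 5, Nori 7, Basilico 3, Saffron 0, Pho House 16.
Saffron is ranked last by the fewest voters, so Saffron wins.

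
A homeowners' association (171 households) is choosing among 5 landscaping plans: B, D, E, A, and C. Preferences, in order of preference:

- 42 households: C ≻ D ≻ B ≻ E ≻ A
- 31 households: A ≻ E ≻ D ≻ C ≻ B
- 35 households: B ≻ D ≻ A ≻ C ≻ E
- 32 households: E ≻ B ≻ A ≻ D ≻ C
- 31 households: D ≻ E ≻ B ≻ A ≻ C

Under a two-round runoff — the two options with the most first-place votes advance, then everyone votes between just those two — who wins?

Round 1 first-place votes: B 35, D 31, E 32, A 31, C 42.
C and B advance.
Runoff: C is preferred to B by 73 voters; B by 98.
B wins the runoff.

B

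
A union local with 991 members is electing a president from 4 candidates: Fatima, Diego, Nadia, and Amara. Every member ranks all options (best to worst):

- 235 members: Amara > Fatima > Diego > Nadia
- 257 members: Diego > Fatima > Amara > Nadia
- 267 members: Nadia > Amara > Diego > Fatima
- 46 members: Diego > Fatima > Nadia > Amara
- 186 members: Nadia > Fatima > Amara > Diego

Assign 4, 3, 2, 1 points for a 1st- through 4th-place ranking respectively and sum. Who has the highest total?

Fatima: 235·3 + 257·3 + 267·1 + 46·3 + 186·3 = 2439
Diego: 235·2 + 257·4 + 267·2 + 46·4 + 186·1 = 2402
Nadia: 235·1 + 257·1 + 267·4 + 46·2 + 186·4 = 2396
Amara: 235·4 + 257·2 + 267·3 + 46·1 + 186·2 = 2673
Amara has the highest Borda score (2673).

Amara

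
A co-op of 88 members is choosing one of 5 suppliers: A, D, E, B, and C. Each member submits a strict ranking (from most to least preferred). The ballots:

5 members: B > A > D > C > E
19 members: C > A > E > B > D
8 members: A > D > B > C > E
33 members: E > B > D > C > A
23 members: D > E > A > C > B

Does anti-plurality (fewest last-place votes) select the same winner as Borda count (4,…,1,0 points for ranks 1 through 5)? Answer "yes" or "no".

Anti-plurality — last-place votes: A 33, D 19, E 13, B 23, C 0. Winner: C.
Borda — scores: A 150, D 192, E 239, B 154, C 145. Winner: E.
The two methods disagree.

no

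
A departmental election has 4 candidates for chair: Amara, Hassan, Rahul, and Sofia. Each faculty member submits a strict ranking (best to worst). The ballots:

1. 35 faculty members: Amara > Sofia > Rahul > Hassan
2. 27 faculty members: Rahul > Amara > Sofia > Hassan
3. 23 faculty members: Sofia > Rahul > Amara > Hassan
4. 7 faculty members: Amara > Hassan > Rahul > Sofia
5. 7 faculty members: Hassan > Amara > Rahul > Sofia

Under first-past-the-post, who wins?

First-place votes: Amara 42, Hassan 7, Rahul 27, Sofia 23.
Amara has the most first-place votes.

Amara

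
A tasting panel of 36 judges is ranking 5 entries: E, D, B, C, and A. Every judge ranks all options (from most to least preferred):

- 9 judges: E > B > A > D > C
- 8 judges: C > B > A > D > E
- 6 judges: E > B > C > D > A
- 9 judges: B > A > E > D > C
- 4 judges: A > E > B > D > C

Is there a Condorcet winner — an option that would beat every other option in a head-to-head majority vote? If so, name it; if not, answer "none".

none

Checking pairwise contests:
A beats E 21–15.
E beats D 28–8.
E beats B 19–17.
E beats C 28–8.
B beats A 32–4.
Every option loses at least one head-to-head, so there is no Condorcet winner.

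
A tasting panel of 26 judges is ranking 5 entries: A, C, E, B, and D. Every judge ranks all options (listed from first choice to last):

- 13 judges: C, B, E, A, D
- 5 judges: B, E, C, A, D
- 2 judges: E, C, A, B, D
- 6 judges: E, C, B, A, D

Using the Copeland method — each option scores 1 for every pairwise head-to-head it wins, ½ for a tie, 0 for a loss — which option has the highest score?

A: beats D; loses to C, E, and B → score 1.
C: beats A, B, and D; ties E → score 3.5.
E: beats A and D; ties C; loses to B → score 2.5.
B: beats A, E, and D; loses to C → score 3.
D: loses to A, C, E, and B → score 0.
C has the best pairwise record.

C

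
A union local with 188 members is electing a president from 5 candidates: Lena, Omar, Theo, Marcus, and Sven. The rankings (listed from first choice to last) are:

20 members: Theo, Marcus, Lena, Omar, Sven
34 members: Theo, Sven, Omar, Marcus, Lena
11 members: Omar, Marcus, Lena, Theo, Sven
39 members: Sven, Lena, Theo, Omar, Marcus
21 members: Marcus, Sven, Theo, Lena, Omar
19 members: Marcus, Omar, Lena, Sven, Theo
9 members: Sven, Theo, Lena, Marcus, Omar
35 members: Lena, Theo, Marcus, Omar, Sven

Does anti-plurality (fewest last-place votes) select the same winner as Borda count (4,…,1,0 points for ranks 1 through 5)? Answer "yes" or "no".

yes

Anti-plurality — last-place votes: Lena 34, Omar 30, Theo 19, Marcus 39, Sven 66. Winner: Theo.
Borda — scores: Lena 396, Omar 263, Theo 479, Marcus 366, Sven 376. Winner: Theo.
The two methods agree.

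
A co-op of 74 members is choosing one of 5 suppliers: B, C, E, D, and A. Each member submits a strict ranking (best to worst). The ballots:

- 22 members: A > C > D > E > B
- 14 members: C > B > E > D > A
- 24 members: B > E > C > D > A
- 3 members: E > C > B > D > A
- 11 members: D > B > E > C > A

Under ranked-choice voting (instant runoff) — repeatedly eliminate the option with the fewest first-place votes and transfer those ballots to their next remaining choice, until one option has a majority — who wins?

Round 1: B 24, C 14, E 3, D 11, A 22. Eliminate E.
Round 2: B 24, C 17, D 11, A 22. Eliminate D.
Round 3: B 35, C 17, A 22. Eliminate C.
Round 4: B 52, A 22. B has a majority.

B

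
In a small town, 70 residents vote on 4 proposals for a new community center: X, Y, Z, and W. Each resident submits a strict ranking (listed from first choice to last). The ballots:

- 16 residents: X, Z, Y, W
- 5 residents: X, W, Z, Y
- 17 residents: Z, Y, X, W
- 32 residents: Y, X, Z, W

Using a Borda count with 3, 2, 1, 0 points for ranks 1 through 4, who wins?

X: 16·3 + 5·3 + 17·1 + 32·2 = 144
Y: 16·1 + 5·0 + 17·2 + 32·3 = 146
Z: 16·2 + 5·1 + 17·3 + 32·1 = 120
W: 16·0 + 5·2 + 17·0 + 32·0 = 10
Y has the highest Borda score (146).

Y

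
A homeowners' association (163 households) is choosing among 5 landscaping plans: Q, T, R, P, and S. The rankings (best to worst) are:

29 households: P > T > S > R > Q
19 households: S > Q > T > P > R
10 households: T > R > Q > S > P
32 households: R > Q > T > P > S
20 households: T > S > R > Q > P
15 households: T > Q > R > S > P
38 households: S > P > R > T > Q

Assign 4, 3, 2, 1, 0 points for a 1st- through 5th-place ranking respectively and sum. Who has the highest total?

Q: 29·0 + 19·3 + 10·2 + 32·3 + 20·1 + 15·3 + 38·0 = 238
T: 29·3 + 19·2 + 10·4 + 32·2 + 20·4 + 15·4 + 38·1 = 407
R: 29·1 + 19·0 + 10·3 + 32·4 + 20·2 + 15·2 + 38·2 = 333
P: 29·4 + 19·1 + 10·0 + 32·1 + 20·0 + 15·0 + 38·3 = 281
S: 29·2 + 19·4 + 10·1 + 32·0 + 20·3 + 15·1 + 38·4 = 371
T has the highest Borda score (407).

T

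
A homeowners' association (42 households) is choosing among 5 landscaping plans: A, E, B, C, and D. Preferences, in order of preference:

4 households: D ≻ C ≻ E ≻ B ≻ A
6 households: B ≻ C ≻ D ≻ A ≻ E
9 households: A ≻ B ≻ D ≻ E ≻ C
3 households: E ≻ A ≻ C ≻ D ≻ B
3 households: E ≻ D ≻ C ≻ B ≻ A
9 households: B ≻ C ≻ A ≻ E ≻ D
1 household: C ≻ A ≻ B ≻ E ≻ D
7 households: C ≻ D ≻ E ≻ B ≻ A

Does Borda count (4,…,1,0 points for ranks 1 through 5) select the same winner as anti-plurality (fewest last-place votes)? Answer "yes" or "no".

Borda — scores: A 72, E 65, B 103, C 101, D 79. Winner: B.
Anti-plurality — last-place votes: A 14, E 6, B 3, C 9, D 10. Winner: B.
The two methods agree.

yes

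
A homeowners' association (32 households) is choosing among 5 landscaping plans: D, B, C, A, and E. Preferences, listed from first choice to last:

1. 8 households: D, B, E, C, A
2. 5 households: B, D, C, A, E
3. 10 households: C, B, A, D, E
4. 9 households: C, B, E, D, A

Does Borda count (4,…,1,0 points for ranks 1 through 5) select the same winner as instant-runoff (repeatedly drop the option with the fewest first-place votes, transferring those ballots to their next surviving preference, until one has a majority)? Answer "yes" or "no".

Borda — scores: D 66, B 101, C 94, A 25, E 34. Winner: B.
Instant-runoff — R1 D 8, B 5, C 19, A 0, E 0 (C winner). Winner: C.
The two methods disagree.

no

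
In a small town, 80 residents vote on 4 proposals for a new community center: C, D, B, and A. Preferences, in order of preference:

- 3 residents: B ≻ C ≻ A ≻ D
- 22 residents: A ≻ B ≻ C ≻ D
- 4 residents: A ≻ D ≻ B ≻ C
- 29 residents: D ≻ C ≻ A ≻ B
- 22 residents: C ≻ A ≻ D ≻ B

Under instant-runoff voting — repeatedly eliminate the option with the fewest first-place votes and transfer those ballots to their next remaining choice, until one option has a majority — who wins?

Round 1: C 22, D 29, B 3, A 26. Eliminate B.
Round 2: C 25, D 29, A 26. Eliminate C.
Round 3: D 29, A 51. A has a majority.

A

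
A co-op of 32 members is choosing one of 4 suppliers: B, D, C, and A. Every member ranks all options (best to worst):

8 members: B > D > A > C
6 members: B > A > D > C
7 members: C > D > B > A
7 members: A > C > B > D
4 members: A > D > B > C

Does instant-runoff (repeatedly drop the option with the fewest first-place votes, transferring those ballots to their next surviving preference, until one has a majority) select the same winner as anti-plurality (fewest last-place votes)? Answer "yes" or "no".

yes

Instant-runoff — R1 B 14, D 0, C 7, A 11 (D out); R2 B 14, C 7, A 11 (C out); R3 B 21, A 11 (B winner). Winner: B.
Anti-plurality — last-place votes: B 0, D 7, C 18, A 7. Winner: B.
The two methods agree.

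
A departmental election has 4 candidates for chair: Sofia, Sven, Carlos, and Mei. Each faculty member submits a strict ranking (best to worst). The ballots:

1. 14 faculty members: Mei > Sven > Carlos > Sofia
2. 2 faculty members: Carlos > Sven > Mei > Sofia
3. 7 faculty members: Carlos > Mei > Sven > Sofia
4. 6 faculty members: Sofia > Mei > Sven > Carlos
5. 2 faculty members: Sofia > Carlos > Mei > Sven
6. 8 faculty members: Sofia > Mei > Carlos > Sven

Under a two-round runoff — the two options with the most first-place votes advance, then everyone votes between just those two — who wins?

Round 1 first-place votes: Sofia 16, Sven 0, Carlos 9, Mei 14.
Sofia and Mei advance.
Runoff: Sofia is preferred to Mei by 16 voters; Mei by 23.
Mei wins the runoff.

Mei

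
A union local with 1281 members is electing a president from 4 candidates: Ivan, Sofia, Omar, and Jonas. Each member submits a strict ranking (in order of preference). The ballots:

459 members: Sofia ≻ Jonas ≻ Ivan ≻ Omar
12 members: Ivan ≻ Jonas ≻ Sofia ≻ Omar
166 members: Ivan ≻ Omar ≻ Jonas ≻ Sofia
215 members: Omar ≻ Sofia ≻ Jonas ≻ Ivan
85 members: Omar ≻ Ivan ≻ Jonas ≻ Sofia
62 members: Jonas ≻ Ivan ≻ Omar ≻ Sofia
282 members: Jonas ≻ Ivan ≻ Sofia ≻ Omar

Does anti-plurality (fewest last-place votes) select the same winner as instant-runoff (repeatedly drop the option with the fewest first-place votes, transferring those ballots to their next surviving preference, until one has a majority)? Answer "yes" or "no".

Anti-plurality — last-place votes: Ivan 215, Sofia 313, Omar 753, Jonas 0. Winner: Jonas.
Instant-runoff — R1 Ivan 178, Sofia 459, Omar 300, Jonas 344 (Ivan out); R2 Sofia 459, Omar 466, Jonas 356 (Jonas out); R3 Sofia 753, Omar 528 (Sofia winner). Winner: Sofia.
The two methods disagree.

no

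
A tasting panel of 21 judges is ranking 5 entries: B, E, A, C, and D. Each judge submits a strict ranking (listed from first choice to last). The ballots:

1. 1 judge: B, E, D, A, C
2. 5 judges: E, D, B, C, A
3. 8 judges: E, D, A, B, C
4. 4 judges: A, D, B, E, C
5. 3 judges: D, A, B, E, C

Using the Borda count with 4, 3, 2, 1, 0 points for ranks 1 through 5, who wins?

D

B: 1·4 + 5·2 + 8·1 + 4·2 + 3·2 = 36
E: 1·3 + 5·4 + 8·4 + 4·1 + 3·1 = 62
A: 1·1 + 5·0 + 8·2 + 4·4 + 3·3 = 42
C: 1·0 + 5·1 + 8·0 + 4·0 + 3·0 = 5
D: 1·2 + 5·3 + 8·3 + 4·3 + 3·4 = 65
D has the highest Borda score (65).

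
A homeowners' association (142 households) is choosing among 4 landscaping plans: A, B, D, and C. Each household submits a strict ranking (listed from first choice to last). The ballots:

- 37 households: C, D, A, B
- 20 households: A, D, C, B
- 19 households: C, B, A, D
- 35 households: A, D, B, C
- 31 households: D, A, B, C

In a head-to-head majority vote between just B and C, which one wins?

Voters preferring B to C: 66; preferring C to B: 76.
C wins the head-to-head.

C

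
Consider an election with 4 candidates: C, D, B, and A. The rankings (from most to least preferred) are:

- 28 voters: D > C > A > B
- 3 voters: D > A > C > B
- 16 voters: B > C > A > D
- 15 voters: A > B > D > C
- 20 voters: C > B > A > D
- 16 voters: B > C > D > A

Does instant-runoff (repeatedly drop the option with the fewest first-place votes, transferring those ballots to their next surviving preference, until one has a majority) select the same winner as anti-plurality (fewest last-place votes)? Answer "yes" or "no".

Instant-runoff — R1 C 20, D 31, B 32, A 15 (A out); R2 C 20, D 31, B 47 (C out); R3 D 31, B 67 (B winner). Winner: B.
Anti-plurality — last-place votes: C 15, D 36, B 31, A 16. Winner: C.
The two methods disagree.

no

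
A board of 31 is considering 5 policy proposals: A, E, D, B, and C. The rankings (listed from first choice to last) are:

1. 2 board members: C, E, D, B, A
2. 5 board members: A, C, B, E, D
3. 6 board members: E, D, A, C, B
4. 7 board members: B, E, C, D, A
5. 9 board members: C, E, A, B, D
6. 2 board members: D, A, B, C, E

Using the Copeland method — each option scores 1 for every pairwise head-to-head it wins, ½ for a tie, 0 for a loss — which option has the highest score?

C

A: beats B; loses to E, D, and C → score 1.
E: beats A, D, and B; loses to C → score 3.
D: beats A; loses to E, B, and C → score 1.
B: beats D; loses to A, E, and C → score 1.
C: beats A, E, D, and B → score 4.
C has the best pairwise record.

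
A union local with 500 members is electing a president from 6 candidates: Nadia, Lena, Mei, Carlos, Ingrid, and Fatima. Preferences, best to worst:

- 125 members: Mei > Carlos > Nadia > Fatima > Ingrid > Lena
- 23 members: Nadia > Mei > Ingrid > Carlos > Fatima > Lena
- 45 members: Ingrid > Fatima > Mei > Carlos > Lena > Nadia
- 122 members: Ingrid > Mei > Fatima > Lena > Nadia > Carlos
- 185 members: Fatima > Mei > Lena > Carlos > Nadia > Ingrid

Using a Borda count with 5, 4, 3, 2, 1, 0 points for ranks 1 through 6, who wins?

Nadia: 125·3 + 23·5 + 45·0 + 122·1 + 185·1 = 797
Lena: 125·0 + 23·0 + 45·1 + 122·2 + 185·3 = 844
Mei: 125·5 + 23·4 + 45·3 + 122·4 + 185·4 = 2080
Carlos: 125·4 + 23·2 + 45·2 + 122·0 + 185·2 = 1006
Ingrid: 125·1 + 23·3 + 45·5 + 122·5 + 185·0 = 1029
Fatima: 125·2 + 23·1 + 45·4 + 122·3 + 185·5 = 1744
Mei has the highest Borda score (2080).

Mei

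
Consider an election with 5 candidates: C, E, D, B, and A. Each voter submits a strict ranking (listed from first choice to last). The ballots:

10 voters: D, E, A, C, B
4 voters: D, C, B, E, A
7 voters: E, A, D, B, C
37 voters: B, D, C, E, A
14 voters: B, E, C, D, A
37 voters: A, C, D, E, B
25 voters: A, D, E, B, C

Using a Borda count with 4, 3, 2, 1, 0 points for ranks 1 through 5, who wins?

D

C: 10·1 + 4·3 + 7·0 + 37·2 + 14·2 + 37·3 + 25·0 = 235
E: 10·3 + 4·1 + 7·4 + 37·1 + 14·3 + 37·1 + 25·2 = 228
D: 10·4 + 4·4 + 7·2 + 37·3 + 14·1 + 37·2 + 25·3 = 344
B: 10·0 + 4·2 + 7·1 + 37·4 + 14·4 + 37·0 + 25·1 = 244
A: 10·2 + 4·0 + 7·3 + 37·0 + 14·0 + 37·4 + 25·4 = 289
D has the highest Borda score (344).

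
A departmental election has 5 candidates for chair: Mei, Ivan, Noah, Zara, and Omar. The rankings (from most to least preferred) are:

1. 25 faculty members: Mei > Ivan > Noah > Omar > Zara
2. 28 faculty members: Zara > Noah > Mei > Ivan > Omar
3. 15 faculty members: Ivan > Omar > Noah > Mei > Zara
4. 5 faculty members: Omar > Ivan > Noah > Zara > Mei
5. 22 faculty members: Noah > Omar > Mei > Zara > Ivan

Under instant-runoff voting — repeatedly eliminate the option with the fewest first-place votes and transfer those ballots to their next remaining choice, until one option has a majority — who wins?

Noah

Round 1: Mei 25, Ivan 15, Noah 22, Zara 28, Omar 5. Eliminate Omar.
Round 2: Mei 25, Ivan 20, Noah 22, Zara 28. Eliminate Ivan.
Round 3: Mei 25, Noah 42, Zara 28. Eliminate Mei.
Round 4: Noah 67, Zara 28. Noah has a majority.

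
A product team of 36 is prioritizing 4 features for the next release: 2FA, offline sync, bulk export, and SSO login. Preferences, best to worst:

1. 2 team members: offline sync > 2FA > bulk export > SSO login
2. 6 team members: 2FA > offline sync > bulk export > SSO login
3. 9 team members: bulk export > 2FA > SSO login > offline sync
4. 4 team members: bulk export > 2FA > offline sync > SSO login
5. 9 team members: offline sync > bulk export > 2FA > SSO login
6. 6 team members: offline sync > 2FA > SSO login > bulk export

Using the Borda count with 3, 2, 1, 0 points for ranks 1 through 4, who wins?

2FA

2FA: 2·2 + 6·3 + 9·2 + 4·2 + 9·1 + 6·2 = 69
offline sync: 2·3 + 6·2 + 9·0 + 4·1 + 9·3 + 6·3 = 67
bulk export: 2·1 + 6·1 + 9·3 + 4·3 + 9·2 + 6·0 = 65
SSO login: 2·0 + 6·0 + 9·1 + 4·0 + 9·0 + 6·1 = 15
2FA has the highest Borda score (69).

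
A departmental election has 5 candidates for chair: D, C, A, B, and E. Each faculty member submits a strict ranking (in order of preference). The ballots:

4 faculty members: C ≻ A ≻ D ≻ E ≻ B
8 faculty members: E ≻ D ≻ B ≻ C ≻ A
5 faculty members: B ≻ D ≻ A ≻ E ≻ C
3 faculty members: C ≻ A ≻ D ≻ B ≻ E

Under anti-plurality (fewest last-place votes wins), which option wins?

Last-place votes: D 0, C 5, A 8, B 4, E 3.
D is ranked last by the fewest voters, so D wins.

D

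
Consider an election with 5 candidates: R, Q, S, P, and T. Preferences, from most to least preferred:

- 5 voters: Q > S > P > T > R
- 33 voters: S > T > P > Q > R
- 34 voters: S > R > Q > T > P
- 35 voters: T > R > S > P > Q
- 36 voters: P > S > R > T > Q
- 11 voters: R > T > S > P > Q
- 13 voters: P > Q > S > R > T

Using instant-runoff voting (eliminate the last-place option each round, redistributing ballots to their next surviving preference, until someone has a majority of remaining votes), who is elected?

Round 1: R 11, Q 5, S 67, P 49, T 35. Eliminate Q.
Round 2: R 11, S 72, P 49, T 35. Eliminate R.
Round 3: S 72, P 49, T 46. Eliminate T.
Round 4: S 118, P 49. S has a majority.

S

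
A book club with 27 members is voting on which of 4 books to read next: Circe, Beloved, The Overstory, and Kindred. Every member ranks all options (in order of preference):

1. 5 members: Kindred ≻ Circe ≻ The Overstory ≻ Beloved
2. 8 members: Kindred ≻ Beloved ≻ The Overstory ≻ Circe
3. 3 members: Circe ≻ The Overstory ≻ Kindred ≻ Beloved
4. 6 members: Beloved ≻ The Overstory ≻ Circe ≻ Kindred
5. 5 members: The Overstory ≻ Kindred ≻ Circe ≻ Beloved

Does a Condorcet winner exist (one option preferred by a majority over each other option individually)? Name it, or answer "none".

Checking pairwise contests:
Beloved beats Circe 14–13.
Kindred beats Beloved 21–6.
Beloved beats The Overstory 14–13.
The Overstory beats Kindred 14–13.
Every option loses at least one head-to-head, so there is no Condorcet winner.

none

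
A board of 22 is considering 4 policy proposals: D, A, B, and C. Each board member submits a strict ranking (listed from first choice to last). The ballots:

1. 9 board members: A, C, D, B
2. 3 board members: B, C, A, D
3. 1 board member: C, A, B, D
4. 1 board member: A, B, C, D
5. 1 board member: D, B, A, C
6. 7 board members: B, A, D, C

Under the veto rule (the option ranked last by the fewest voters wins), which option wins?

A

Last-place votes: D 5, A 0, B 9, C 8.
A is ranked last by the fewest voters, so A wins.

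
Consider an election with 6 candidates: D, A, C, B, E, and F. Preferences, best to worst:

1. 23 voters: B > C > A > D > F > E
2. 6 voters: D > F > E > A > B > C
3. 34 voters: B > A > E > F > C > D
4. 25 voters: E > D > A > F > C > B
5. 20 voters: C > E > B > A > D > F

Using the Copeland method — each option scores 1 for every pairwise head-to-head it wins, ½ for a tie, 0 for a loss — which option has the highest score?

B

D: beats F; loses to A, C, B, and E → score 1.
A: beats D, C, E, and F; loses to B → score 4.
C: beats D; loses to A, B, E, and F → score 1.
B: beats D, A, C, E, and F → score 5.
E: beats D, C, and F; loses to A and B → score 3.
F: beats C; loses to D, A, B, and E → score 1.
B has the best pairwise record.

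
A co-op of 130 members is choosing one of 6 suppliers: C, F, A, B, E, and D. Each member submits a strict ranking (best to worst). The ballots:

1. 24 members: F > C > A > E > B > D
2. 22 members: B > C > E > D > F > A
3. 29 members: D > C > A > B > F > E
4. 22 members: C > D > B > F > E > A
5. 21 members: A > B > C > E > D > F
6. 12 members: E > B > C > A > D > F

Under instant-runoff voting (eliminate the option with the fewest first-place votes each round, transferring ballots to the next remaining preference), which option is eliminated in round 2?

A

Round 1: C 22, F 24, A 21, B 22, E 12, D 29. Eliminate E.
Round 2: C 22, F 24, A 21, B 34, D 29. Eliminate A.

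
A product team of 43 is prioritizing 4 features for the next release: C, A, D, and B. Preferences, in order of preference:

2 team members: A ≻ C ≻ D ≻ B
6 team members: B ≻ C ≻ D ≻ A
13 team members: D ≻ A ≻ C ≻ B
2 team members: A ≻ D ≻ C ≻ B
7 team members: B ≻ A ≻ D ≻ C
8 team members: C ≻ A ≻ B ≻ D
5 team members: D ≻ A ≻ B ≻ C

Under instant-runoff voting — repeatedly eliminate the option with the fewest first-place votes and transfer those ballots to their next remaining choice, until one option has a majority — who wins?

D

Round 1: C 8, A 4, D 18, B 13. Eliminate A.
Round 2: C 10, D 20, B 13. Eliminate C.
Round 3: D 22, B 21. D has a majority.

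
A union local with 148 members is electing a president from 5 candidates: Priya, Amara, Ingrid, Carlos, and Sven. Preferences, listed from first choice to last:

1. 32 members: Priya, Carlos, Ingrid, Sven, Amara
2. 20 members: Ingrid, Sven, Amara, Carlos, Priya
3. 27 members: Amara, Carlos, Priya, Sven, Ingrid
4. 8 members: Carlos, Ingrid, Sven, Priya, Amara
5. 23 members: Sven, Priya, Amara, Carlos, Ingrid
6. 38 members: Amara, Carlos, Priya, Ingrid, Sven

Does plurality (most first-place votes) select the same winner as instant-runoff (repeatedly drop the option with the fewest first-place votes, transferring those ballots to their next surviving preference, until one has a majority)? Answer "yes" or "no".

yes

Plurality — first-place votes: Priya 32, Amara 65, Ingrid 20, Carlos 8, Sven 23. Winner: Amara.
Instant-runoff — R1 Priya 32, Amara 65, Ingrid 20, Carlos 8, Sven 23 (Carlos out); R2 Priya 32, Amara 65, Ingrid 28, Sven 23 (Sven out); R3 Priya 55, Amara 65, Ingrid 28 (Ingrid out); R4 Priya 63, Amara 85 (Amara winner). Winner: Amara.
The two methods agree.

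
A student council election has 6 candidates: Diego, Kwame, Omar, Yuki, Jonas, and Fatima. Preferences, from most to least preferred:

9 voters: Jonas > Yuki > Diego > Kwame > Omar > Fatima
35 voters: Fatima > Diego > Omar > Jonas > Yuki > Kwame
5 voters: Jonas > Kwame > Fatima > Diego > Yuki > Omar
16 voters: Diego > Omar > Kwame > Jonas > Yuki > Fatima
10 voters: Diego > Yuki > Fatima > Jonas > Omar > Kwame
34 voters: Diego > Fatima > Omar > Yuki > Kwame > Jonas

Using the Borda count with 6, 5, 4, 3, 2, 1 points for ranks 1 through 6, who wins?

Diego

Diego: 9·4 + 35·5 + 5·3 + 16·6 + 10·6 + 34·6 = 586
Kwame: 9·3 + 35·1 + 5·5 + 16·4 + 10·1 + 34·2 = 229
Omar: 9·2 + 35·4 + 5·1 + 16·5 + 10·2 + 34·4 = 399
Yuki: 9·5 + 35·2 + 5·2 + 16·2 + 10·5 + 34·3 = 309
Jonas: 9·6 + 35·3 + 5·6 + 16·3 + 10·3 + 34·1 = 301
Fatima: 9·1 + 35·6 + 5·4 + 16·1 + 10·4 + 34·5 = 465
Diego has the highest Borda score (586).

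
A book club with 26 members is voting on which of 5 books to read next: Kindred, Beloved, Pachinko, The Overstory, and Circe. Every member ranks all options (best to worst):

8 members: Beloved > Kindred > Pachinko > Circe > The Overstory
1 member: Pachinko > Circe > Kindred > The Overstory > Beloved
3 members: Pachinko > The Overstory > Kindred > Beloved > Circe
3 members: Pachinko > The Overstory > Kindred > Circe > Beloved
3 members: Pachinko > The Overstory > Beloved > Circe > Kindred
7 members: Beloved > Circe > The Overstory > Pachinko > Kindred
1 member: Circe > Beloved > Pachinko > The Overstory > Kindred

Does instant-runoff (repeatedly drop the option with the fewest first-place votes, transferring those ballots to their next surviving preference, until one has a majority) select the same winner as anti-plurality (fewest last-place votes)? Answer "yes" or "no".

no

Instant-runoff — R1 Kindred 0, Beloved 15, Pachinko 10, The Overstory 0, Circe 1 (Beloved winner). Winner: Beloved.
Anti-plurality — last-place votes: Kindred 11, Beloved 4, Pachinko 0, The Overstory 8, Circe 3. Winner: Pachinko.
The two methods disagree.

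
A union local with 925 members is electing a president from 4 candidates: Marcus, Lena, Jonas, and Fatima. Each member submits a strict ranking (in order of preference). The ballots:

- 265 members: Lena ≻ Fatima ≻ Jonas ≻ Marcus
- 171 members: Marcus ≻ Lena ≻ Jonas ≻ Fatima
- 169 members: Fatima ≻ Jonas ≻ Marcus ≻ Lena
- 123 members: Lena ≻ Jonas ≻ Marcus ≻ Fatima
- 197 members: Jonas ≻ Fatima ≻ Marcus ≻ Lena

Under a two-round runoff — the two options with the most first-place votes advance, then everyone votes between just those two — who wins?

Round 1 first-place votes: Marcus 171, Lena 388, Jonas 197, Fatima 169.
Lena and Jonas advance.
Runoff: Lena is preferred to Jonas by 559 voters; Jonas by 366.
Lena wins the runoff.

Lena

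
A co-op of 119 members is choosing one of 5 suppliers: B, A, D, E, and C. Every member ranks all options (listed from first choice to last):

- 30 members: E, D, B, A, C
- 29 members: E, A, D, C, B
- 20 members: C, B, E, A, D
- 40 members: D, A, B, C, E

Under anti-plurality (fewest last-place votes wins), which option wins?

A

Last-place votes: B 29, A 0, D 20, E 40, C 30.
A is ranked last by the fewest voters, so A wins.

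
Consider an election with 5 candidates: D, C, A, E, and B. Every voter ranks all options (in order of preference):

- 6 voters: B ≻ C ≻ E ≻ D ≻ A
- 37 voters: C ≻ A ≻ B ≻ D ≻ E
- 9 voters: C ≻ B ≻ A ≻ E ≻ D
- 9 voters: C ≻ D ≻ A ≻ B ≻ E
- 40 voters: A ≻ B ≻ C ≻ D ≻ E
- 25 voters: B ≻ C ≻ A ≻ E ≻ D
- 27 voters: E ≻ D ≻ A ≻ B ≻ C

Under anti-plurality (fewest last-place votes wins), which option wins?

B

Last-place votes: D 34, C 27, A 6, E 86, B 0.
B is ranked last by the fewest voters, so B wins.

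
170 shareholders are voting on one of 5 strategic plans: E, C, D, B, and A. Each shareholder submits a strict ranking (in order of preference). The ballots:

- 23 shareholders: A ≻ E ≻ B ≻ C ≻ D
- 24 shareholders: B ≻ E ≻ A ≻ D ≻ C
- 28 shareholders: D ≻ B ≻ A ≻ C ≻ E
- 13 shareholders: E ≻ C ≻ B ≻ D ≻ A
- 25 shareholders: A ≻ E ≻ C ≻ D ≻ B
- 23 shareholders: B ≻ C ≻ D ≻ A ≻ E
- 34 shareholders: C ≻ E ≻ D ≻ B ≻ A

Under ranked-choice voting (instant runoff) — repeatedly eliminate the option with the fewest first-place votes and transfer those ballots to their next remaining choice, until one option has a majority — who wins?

Round 1: E 13, C 34, D 28, B 47, A 48. Eliminate E.
Round 2: C 47, D 28, B 47, A 48. Eliminate D.
Round 3: C 47, B 75, A 48. Eliminate C.
Round 4: B 122, A 48. B has a majority.

B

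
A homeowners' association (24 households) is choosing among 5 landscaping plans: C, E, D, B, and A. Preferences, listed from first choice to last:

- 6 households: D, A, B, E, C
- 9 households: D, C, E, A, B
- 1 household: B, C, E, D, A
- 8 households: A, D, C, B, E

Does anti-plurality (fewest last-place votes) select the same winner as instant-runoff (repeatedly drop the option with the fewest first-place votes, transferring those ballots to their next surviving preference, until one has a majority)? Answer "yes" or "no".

Anti-plurality — last-place votes: C 6, E 8, D 0, B 9, A 1. Winner: D.
Instant-runoff — R1 C 0, E 0, D 15, B 1, A 8 (D winner). Winner: D.
The two methods agree.

yes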